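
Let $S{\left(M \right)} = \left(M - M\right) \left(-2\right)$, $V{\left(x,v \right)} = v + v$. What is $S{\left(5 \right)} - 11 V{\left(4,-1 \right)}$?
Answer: $22$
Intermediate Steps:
$V{\left(x,v \right)} = 2 v$
$S{\left(M \right)} = 0$ ($S{\left(M \right)} = 0 \left(-2\right) = 0$)
$S{\left(5 \right)} - 11 V{\left(4,-1 \right)} = 0 - 11 \cdot 2 \left(-1\right) = 0 - -22 = 0 + 22 = 22$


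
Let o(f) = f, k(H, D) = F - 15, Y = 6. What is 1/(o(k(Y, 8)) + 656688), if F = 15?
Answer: 1/656688 ≈ 1.5228e-6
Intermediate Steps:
k(H, D) = 0 (k(H, D) = 15 - 15 = 0)
1/(o(k(Y, 8)) + 656688) = 1/(0 + 656688) = 1/656688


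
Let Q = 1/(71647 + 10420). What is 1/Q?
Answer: 82067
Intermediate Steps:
Q = 1/82067 ≈ 1.2185e-5
1/Q = 1/(1/82067) = 82067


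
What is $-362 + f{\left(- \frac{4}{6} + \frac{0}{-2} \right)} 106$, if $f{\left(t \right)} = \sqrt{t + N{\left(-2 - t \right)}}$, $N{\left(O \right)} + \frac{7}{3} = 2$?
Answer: $-362 + 106 i \approx -362.0 + 106.0 i$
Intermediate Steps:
$N{\left(O \right)} = - \frac{1}{3}$ ($N{\left(O \right)} = - \frac{7}{3} + 2 = - \frac{1}{3}$)
$f{\left(t \right)} = \sqrt{- \frac{1}{3} + t}$ ($f{\left(t \right)} = \sqrt{t - \frac{1}{3}} = \sqrt{- \frac{1}{3} + t}$)
$-362 + f{\left(- \frac{4}{6} + \frac{0}{-2} \right)} 106 = -362 + \frac{\sqrt{-3 + 9 \left(- \frac{4}{6} + \frac{0}{-2}\right)}}{3} \cdot 106 = -362 + \frac{\sqrt{-3 + 9 \left(\left(-4\right) \frac{1}{6} + 0 \left(- \frac{1}{2}\right)\right)}}{3} \cdot 106 = -362 + \frac{\sqrt{-3 + 9 \left(- \frac{2}{3} + 0\right)}}{3} \cdot 106 = -362 + \frac{\sqrt{-3 + 9 \left(- \frac{2}{3}\right)}}{3} \cdot 106 = -362 + \frac{\sqrt{-3 - 6}}{3} \cdot 106 = -362 + \frac{\sqrt{-9}}{3} \cdot 106 = -362 + \frac{3 i}{3} \cdot 106 = -362 + i 106 = -362 + 106 i$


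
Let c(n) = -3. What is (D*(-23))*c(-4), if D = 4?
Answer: 276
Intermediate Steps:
(D*(-23))*c(-4) = (4*(-23))*(-3) = -92*(-3) = 276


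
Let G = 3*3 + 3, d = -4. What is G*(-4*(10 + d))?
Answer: -288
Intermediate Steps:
G = 12 (G = 9 + 3 = 12)
G*(-4*(10 + d)) = 12*(-4*(10 - 4)) = 12*(-4*6) = 12*(-24) = -288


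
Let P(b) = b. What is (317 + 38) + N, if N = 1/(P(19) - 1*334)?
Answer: 111824/315 ≈ 355.00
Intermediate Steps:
N = -1/315 (N = 1/(19 - 1*334) = 1/(19 - 334) = 1/(-315) = -1/315 ≈ -0.0031746)
(317 + 38) + N = (317 + 38) - 1/315 = 355 - 1/315 = 111824/315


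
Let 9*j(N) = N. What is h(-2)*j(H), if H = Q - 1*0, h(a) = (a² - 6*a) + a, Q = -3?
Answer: -14/3 ≈ -4.6667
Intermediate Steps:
h(a) = a² - 5*a
H = -3 (H = -3 - 1*0 = -3 + 0 = -3)
j(N) = N/9
h(-2)*j(H) = (-2*(-5 - 2))*((⅑)*(-3)) = -2*(-7)*(-⅓) = 14*(-⅓) = -14/3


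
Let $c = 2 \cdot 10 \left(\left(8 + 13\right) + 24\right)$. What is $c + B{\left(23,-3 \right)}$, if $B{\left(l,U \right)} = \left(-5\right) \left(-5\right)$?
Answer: $925$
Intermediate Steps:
$B{\left(l,U \right)} = 25$
$c = 900$ ($c = 20 \left(21 + 24\right) = 20 \cdot 45 = 900$)
$c + B{\left(23,-3 \right)} = 900 + 25 = 925$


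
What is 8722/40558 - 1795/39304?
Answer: 19286277/113863688 ≈ 0.16938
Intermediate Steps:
8722/40558 - 1795/39304 = 8722*(1/40558) - 1795*1/39304 = 623/2897 - 1795/39304 = 19286277/113863688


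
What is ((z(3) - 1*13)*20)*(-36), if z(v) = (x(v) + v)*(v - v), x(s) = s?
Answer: 9360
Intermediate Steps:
z(v) = 0 (z(v) = (v + v)*(v - v) = (2*v)*0 = 0)
((z(3) - 1*13)*20)*(-36) = ((0 - 1*13)*20)*(-36) = ((0 - 13)*20)*(-36) = -13*20*(-36) = -260*(-36) = 9360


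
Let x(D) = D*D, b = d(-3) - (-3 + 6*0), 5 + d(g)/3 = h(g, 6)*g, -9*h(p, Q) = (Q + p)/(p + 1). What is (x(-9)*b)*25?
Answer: -54675/2 ≈ -27338.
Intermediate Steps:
h(p, Q) = -(Q + p)/(9*(1 + p)) (h(p, Q) = -(Q + p)/(9*(p + 1)) = -(Q + p)/(9*(1 + p)))
d(g) = -15 + g*(-6 - g)/(3*(1 + g)) (d(g) = -15 + 3*(((-1*6 - g)/(9*(1 + g)))*g) = -15 + 3*(((-6 - g)/(9*(1 + g)))*g) = -15 + 3*(g*(-6 - g)/(9*(1 + g))) = -15 + g*(-6 - g)/(3*(1 + g)))
b = -27/2 (b = (-45 - 1*(-3)² - 51*(-3))/(3*(1 - 3)) - (-3 + 6*0) = (⅓)*(-45 - 1*9 + 153)/(-2) - (-3 + 0) = (⅓)*(-½)*(-45 - 9 + 153) - 1*(-3) = (⅓)*(-½)*99 + 3 = -33/2 + 3 = -27/2 ≈ -13.500)
x(D) = D²
(x(-9)*b)*25 = ((-9)²*(-27/2))*25 = (81*(-27/2))*25 = -2187/2*25 = -54675/2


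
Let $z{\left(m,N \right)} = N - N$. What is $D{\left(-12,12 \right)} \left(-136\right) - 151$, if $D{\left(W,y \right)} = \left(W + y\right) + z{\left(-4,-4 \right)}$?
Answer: $-151$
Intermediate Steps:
$z{\left(m,N \right)} = 0$
$D{\left(W,y \right)} = W + y$ ($D{\left(W,y \right)} = \left(W + y\right) + 0 = W + y$)
$D{\left(-12,12 \right)} \left(-136\right) - 151 = \left(-12 + 12\right) \left(-136\right) - 151 = 0 \left(-136\right) - 151 = 0 - 151 = -151$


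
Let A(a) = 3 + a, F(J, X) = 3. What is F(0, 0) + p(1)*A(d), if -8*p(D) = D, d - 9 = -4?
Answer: 2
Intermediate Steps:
d = 5 (d = 9 - 4 = 5)
p(D) = -D/8
F(0, 0) + p(1)*A(d) = 3 + (-⅛*1)*(3 + 5) = 3 - ⅛*8 = 3 - 1 = 2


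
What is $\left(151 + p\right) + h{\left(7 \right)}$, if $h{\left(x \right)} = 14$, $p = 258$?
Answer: $423$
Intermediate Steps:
$\left(151 + p\right) + h{\left(7 \right)} = \left(151 + 258\right) + 14 = 409 + 14 = 423$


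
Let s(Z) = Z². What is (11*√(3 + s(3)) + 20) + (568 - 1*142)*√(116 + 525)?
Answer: 20 + 22*√3 + 426*√641 ≈ 10844.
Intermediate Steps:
(11*√(3 + s(3)) + 20) + (568 - 1*142)*√(116 + 525) = (11*√(3 + 3²) + 20) + (568 - 1*142)*√(116 + 525) = (11*√(3 + 9) + 20) + (568 - 142)*√641 = (11*√12 + 20) + 426*√641 = (11*(2*√3) + 20) + 426*√641 = (22*√3 + 20) + 426*√641 = (20 + 22*√3) + 426*√641 = 20 + 22*√3 + 426*√641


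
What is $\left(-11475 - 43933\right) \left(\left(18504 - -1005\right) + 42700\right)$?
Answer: $-3446876272$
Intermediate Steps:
$\left(-11475 - 43933\right) \left(\left(18504 - -1005\right) + 42700\right) = - 55408 \left(\left(18504 + 1005\right) + 42700\right) = - 55408 \left(19509 + 42700\right) = \left(-55408\right) 62209 = -3446876272$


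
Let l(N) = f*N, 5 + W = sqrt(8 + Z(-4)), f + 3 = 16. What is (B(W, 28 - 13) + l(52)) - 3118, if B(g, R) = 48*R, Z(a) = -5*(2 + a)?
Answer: -1722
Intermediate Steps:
Z(a) = -10 - 5*a
f = 13 (f = -3 + 16 = 13)
W = -5 + 3*sqrt(2) (W = -5 + sqrt(8 + (-10 - 5*(-4))) = -5 + sqrt(8 + (-10 + 20)) = -5 + sqrt(8 + 10) = -5 + sqrt(18) = -5 + 3*sqrt(2) ≈ -0.75736)
l(N) = 13*N
(B(W, 28 - 13) + l(52)) - 3118 = (48*(28 - 13) + 13*52) - 3118 = (48*15 + 676) - 3118 = (720 + 676) - 3118 = 1396 - 3118 = -1722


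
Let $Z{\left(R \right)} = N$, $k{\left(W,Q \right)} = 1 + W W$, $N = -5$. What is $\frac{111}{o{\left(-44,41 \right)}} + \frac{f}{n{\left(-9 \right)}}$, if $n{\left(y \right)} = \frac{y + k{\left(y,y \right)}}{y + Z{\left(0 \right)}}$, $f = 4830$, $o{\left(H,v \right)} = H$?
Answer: $- \frac{2983383}{3212} \approx -928.82$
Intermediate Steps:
$k{\left(W,Q \right)} = 1 + W^{2}$
$Z{\left(R \right)} = -5$
$n{\left(y \right)} = \frac{1 + y + y^{2}}{-5 + y}$ ($n{\left(y \right)} = \frac{y + \left(1 + y^{2}\right)}{y - 5} = \frac{1 + y + y^{2}}{-5 + y}$)
$\frac{111}{o{\left(-44,41 \right)}} + \frac{f}{n{\left(-9 \right)}} = \frac{111}{-44} + \frac{4830}{\frac{1}{-5 - 9} \left(1 - 9 + \left(-9\right)^{2}\right)} = 111 \left(- \frac{1}{44}\right) + \frac{4830}{\frac{1}{-14} \left(1 - 9 + 81\right)} = - \frac{111}{44} + \frac{4830}{\left(- \frac{1}{14}\right) 73} = - \frac{111}{44} + \frac{4830}{- \frac{73}{14}} = - \frac{111}{44} + 4830 \left(- \frac{14}{73}\right) = - \frac{111}{44} - \frac{67620}{73} = - \frac{2983383}{3212}$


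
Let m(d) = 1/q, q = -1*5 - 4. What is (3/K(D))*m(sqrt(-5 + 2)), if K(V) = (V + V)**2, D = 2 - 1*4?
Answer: -1/48 ≈ -0.020833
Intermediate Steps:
q = -9 (q = -5 - 4 = -9)
D = -2 (D = 2 - 4 = -2)
K(V) = 4*V**2 (K(V) = (2*V)**2 = 4*V**2)
m(d) = -1/9 (m(d) = 1/(-9) = -1/9)
(3/K(D))*m(sqrt(-5 + 2)) = (3/((4*(-2)**2)))*(-1/9) = (3/((4*4)))*(-1/9) = (3/16)*(-1/9) = -1/48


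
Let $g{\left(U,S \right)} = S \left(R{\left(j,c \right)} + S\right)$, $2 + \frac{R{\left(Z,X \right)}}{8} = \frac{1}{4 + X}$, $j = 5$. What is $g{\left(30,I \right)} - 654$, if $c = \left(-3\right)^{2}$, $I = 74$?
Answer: $\frac{47886}{13} \approx 3683.5$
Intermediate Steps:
$c = 9$
$R{\left(Z,X \right)} = -16 + \frac{8}{4 + X}$
$g{\left(U,S \right)} = S \left(- \frac{200}{13} + S\right)$ ($g{\left(U,S \right)} = S \left(\frac{8 \left(-7 - 18\right)}{4 + 9} + S\right) = S \left(\frac{8 \left(-7 - 18\right)}{13} + S\right) = S \left(8 \cdot \frac{1}{13} \left(-25\right) + S\right) = S \left(- \frac{200}{13} + S\right)$)
$g{\left(30,I \right)} - 654 = \frac{1}{13} \cdot 74 \left(-200 + 13 \cdot 74\right) - 654 = \frac{1}{13} \cdot 74 \left(-200 + 962\right) - 654 = \frac{1}{13} \cdot 74 \cdot 762 - 654 = \frac{56388}{13} - 654 = \frac{47886}{13}$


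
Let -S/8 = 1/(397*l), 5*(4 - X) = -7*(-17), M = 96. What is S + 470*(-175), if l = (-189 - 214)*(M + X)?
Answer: -5013677964710/60956571 ≈ -82250.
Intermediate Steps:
X = -99/5 (X = 4 - (-7)*(-17)/5 = 4 - ⅕*119 = 4 - 119/5 = -99/5 ≈ -19.800)
l = -153543/5 (l = (-189 - 214)*(96 - 99/5) = -403*381/5 = -153543/5 ≈ -30709.)
S = 40/60956571 (S = -8/(397*(-153543/5)) = -8*(-5)/(397*153543) = -8*(-5/60956571) = 40/60956571 ≈ 6.5620e-7)
S + 470*(-175) = 40/60956571 + 470*(-175) = 40/60956571 - 82250 = -5013677964710/60956571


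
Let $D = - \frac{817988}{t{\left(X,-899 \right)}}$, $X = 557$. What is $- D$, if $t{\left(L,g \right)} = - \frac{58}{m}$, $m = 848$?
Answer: $- \frac{346826912}{29} \approx -1.196 \cdot 10^{7}$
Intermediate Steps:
$t{\left(L,g \right)} = - \frac{29}{424}$ ($t{\left(L,g \right)} = - \frac{58}{848} = \left(-58\right) \frac{1}{848} = - \frac{29}{424}$)
$D = \frac{346826912}{29}$ ($D = - \frac{817988}{- \frac{29}{424}} = \left(-817988\right) \left(- \frac{424}{29}\right) = \frac{346826912}{29} \approx 1.196 \cdot 10^{7}$)
$- D = \left(-1\right) \frac{346826912}{29} = - \frac{346826912}{29}$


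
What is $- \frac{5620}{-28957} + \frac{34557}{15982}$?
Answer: $\frac{1090485889}{462790774} \approx 2.3563$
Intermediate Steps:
$- \frac{5620}{-28957} + \frac{34557}{15982} = \left(-5620\right) \left(- \frac{1}{28957}\right) + 34557 \cdot \frac{1}{15982} = \frac{5620}{28957} + \frac{34557}{15982} = \frac{1090485889}{462790774}$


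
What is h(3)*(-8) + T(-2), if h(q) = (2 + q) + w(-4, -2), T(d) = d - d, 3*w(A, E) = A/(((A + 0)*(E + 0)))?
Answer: -116/3 ≈ -38.667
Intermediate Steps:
w(A, E) = 1/(3*E) (w(A, E) = (A/(((A + 0)*(E + 0))))/3 = (A/((A*E)))/3 = (A*(1/(A*E)))/3 = 1/(3*E))
T(d) = 0
h(q) = 11/6 + q (h(q) = (2 + q) + (1/3)/(-2) = (2 + q) + (1/3)*(-1/2) = (2 + q) - 1/6 = 11/6 + q)
h(3)*(-8) + T(-2) = (11/6 + 3)*(-8) + 0 = (29/6)*(-8) + 0 = -116/3 + 0 = -116/3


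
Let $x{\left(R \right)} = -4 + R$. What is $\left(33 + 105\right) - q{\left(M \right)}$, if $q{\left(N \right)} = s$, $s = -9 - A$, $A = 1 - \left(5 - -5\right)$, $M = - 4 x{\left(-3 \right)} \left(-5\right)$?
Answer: $138$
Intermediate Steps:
$M = -140$ ($M = - 4 \left(-4 - 3\right) \left(-5\right) = \left(-4\right) \left(-7\right) \left(-5\right) = 28 \left(-5\right) = -140$)
$A = -9$ ($A = 1 - \left(5 + 5\right) = 1 - 10 = -9$)
$s = 0$ ($s = -9 - -9 = -9 + 9 = 0$)
$q{\left(N \right)} = 0$
$\left(33 + 105\right) - q{\left(M \right)} = \left(33 + 105\right) - 0 = 138 + 0 = 138$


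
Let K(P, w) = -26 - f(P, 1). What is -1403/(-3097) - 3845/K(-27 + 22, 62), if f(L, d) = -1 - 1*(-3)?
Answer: 11947249/86716 ≈ 137.77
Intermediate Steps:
f(L, d) = 2 (f(L, d) = -1 + 3 = 2)
K(P, w) = -28 (K(P, w) = -26 - 1*2 = -26 - 2 = -28)
-1403/(-3097) - 3845/K(-27 + 22, 62) = -1403/(-3097) - 3845/(-28) = -1403*(-1/3097) - 3845*(-1/28) = 1403/3097 + 3845/28 = 11947249/86716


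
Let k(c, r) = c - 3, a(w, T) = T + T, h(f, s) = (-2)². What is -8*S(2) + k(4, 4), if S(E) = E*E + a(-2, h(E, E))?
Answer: -95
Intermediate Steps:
h(f, s) = 4
a(w, T) = 2*T
k(c, r) = -3 + c
S(E) = 8 + E² (S(E) = E*E + 2*4 = E² + 8 = 8 + E²)
-8*S(2) + k(4, 4) = -8*(8 + 2²) + (-3 + 4) = -8*(8 + 4) + 1 = -8*12 + 1 = -96 + 1 = -95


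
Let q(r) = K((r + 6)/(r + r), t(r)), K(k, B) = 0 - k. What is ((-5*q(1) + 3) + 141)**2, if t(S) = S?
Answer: 104329/4 ≈ 26082.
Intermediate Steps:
K(k, B) = -k
q(r) = -(6 + r)/(2*r) (q(r) = -(r + 6)/(r + r) = -(6 + r)/(2*r))
((-5*q(1) + 3) + 141)**2 = ((-5*(-6 - 1*1)/(2*1) + 3) + 141)**2 = ((-5*(-6 - 1)/2 + 3) + 141)**2 = ((-5*(-7)/2 + 3) + 141)**2 = ((-5*(-7/2) + 3) + 141)**2 = ((35/2 + 3) + 141)**2 = (41/2 + 141)**2 = (323/2)**2 = 104329/4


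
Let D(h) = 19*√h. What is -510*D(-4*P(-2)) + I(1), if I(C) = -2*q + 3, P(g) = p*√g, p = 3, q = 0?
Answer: 3 - 19380*2^(¼)*√3*√(-I) ≈ -28224.0 + 28227.0*I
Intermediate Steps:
P(g) = 3*√g
I(C) = 3 (I(C) = -2*0 + 3 = 0 + 3 = 3)
-510*D(-4*P(-2)) + I(1) = -9690*√(-12*√(-2)) + 3 = -9690*√(-12*I*√2) + 3 = -9690*2*2^(¼)*√3*√(-I) + 3 = -19380*2^(¼)*√3*√(-I) + 3 = 3 - 19380*2^(¼)*√3*√(-I)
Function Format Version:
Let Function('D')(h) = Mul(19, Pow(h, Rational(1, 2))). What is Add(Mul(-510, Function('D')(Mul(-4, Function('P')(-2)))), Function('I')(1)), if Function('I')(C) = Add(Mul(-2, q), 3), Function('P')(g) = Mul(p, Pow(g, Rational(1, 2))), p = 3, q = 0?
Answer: Add(3, Mul(-19380, Pow(2, Rational(1, 4)), Pow(3, Rational(1, 2)), Pow(Mul(-1, I), Rational(1, 2)))) ≈ Add(-28224., Mul(28227., I))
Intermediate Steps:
Function('P')(g) = Mul(3, Pow(g, Rational(1, 2)))
Function('I')(C) = 3 (Function('I')(C) = Add(Mul(-2, 0), 3) = Add(0, 3) = 3)
Add(Mul(-510, Function('D')(Mul(-4, Function('P')(-2)))), Function('I')(1)) = Add(Mul(-510, Mul(19, Pow(Mul(-4, Mul(3, Pow(-2, Rational(1, 2)))), Rational(1, 2)))), 3) = Add(Mul(-510, Mul(19, Pow(Mul(-4, Mul(3, Mul(I, Pow(2, Rational(1, 2))))), Rational(1, 2)))), 3) = Add(Mul(-510, Mul(19, Pow(Mul(-4, Mul(3, I, Pow(2, Rational(1, 2)))), Rational(1, 2)))), 3) = Add(Mul(-510, Mul(19, Pow(Mul(-12, I, Pow(2, Rational(1, 2))), Rational(1, 2)))), 3) = Add(Mul(-510, Mul(19, Mul(2, Pow(2, Rational(1, 4)), Pow(3, Rational(1, 2)), Pow(Mul(-1, I), Rational(1, 2))))), 3) = Add(Mul(-510, Mul(38, Pow(2, Rational(1, 4)), Pow(3, Rational(1, 2)), Pow(Mul(-1, I), Rational(1, 2)))), 3) = Add(Mul(-19380, Pow(2, Rational(1, 4)), Pow(3, Rational(1, 2)), Pow(Mul(-1, I), Rational(1, 2))), 3) = Add(3, Mul(-19380, Pow(2, Rational(1, 4)), Pow(3, Rational(1, 2)), Pow(Mul(-1, I), Rational(1, 2))))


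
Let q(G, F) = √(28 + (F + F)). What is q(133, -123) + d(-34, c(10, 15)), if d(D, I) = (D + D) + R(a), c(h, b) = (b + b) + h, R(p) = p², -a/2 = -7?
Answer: 128 + I*√218 ≈ 128.0 + 14.765*I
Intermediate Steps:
a = 14 (a = -2*(-7) = 14)
c(h, b) = h + 2*b (c(h, b) = 2*b + h = h + 2*b)
q(G, F) = √(28 + 2*F)
d(D, I) = 196 + 2*D (d(D, I) = (D + D) + 14² = 2*D + 196 = 196 + 2*D)
q(133, -123) + d(-34, c(10, 15)) = √(28 + 2*(-123)) + (196 + 2*(-34)) = √(28 - 246) + (196 - 68) = √(-218) + 128 = I*√218 + 128 = 128 + I*√218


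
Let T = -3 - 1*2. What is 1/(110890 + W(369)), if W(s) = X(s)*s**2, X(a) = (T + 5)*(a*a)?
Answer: 1/110890 ≈ 9.0179e-6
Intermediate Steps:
T = -5 (T = -3 - 2 = -5)
X(a) = 0 (X(a) = (-5 + 5)*(a*a) = 0*a**2 = 0)
W(s) = 0 (W(s) = 0*s**2 = 0)
1/(110890 + W(369)) = 1/(110890 + 0) = 1/110890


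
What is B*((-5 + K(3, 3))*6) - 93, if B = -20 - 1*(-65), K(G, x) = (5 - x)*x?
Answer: 177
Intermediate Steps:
K(G, x) = x*(5 - x)
B = 45 (B = -20 + 65 = 45)
B*((-5 + K(3, 3))*6) - 93 = 45*((-5 + 3*(5 - 1*3))*6) - 93 = 45*((-5 + 3*(5 - 3))*6) - 93 = 45*((-5 + 3*2)*6) - 93 = 45*((-5 + 6)*6) - 93 = 45*(1*6) - 93 = 45*6 - 93 = 270 - 93 = 177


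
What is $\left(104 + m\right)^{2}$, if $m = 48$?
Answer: $23104$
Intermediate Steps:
$\left(104 + m\right)^{2} = \left(104 + 48\right)^{2} = 152^{2} = 23104$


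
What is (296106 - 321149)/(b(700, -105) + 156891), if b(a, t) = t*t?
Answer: -25043/167916 ≈ -0.14914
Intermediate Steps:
b(a, t) = t²
(296106 - 321149)/(b(700, -105) + 156891) = (296106 - 321149)/((-105)² + 156891) = -25043/(11025 + 156891) = -25043/167916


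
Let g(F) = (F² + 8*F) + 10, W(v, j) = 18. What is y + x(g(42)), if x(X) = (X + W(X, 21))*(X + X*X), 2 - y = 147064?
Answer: 9478411818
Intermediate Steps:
y = -147062 (y = 2 - 1*147064 = 2 - 147064 = -147062)
g(F) = 10 + F² + 8*F
x(X) = (18 + X)*(X + X²) (x(X) = (X + 18)*(X + X*X) = (18 + X)*(X + X²))
y + x(g(42)) = -147062 + (10 + 42² + 8*42)*(18 + (10 + 42² + 8*42)² + 19*(10 + 42² + 8*42)) = -147062 + (10 + 1764 + 336)*(18 + (10 + 1764 + 336)² + 19*(10 + 1764 + 336)) = -147062 + 2110*(18 + 2110² + 19*2110) = -147062 + 2110*(18 + 4452100 + 40090) = -147062 + 2110*4492208 = -147062 + 9478558880 = 9478411818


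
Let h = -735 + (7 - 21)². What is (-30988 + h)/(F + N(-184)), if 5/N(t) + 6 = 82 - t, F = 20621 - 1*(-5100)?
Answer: -546468/445831 ≈ -1.2257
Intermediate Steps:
F = 25721 (F = 20621 + 5100 = 25721)
N(t) = 5/(76 - t) (N(t) = 5/(-6 + (82 - t)) = 5/(76 - t))
h = -539 (h = -735 + (-14)² = -735 + 196 = -539)
(-30988 + h)/(F + N(-184)) = (-30988 - 539)/(25721 - 5/(-76 - 184)) = -31527/(25721 - 5/(-260)) = -31527/(25721 - 5*(-1/260)) = -31527/(25721 + 1/52) = -31527/1337493/52 = -31527*52/1337493 = -546468/445831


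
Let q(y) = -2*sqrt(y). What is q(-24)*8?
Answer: -32*I*sqrt(6) ≈ -78.384*I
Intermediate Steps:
q(-24)*8 = -4*I*sqrt(6)*8 = -32*I*sqrt(6)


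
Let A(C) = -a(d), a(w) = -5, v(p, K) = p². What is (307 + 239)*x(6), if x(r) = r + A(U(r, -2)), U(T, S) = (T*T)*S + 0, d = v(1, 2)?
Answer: 6006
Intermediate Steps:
d = 1 (d = 1² = 1)
U(T, S) = S*T² (U(T, S) = T²*S + 0 = S*T² + 0 = S*T²)
A(C) = 5 (A(C) = -1*(-5) = 5)
x(r) = 5 + r (x(r) = r + 5 = 5 + r)
(307 + 239)*x(6) = (307 + 239)*(5 + 6) = 546*11 = 6006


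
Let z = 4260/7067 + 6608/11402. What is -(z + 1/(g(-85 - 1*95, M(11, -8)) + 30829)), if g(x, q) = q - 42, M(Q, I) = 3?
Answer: -1466741275087/1240497293930 ≈ -1.1824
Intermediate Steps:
g(x, q) = -42 + q
z = 47635628/40288967 (z = 4260*(1/7067) + 6608*(1/11402) = 4260/7067 + 3304/5701 = 47635628/40288967 ≈ 1.1823)
-(z + 1/(g(-85 - 1*95, M(11, -8)) + 30829)) = -(47635628/40288967 + 1/((-42 + 3) + 30829)) = -(47635628/40288967 + 1/(-39 + 30829)) = -(47635628/40288967 + 1/30790) = -1*1466741275087/1240497293930 = -1466741275087/1240497293930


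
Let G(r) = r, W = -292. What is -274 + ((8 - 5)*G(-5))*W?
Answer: 4106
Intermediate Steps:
-274 + ((8 - 5)*G(-5))*W = -274 + ((8 - 5)*(-5))*(-292) = -274 + (3*(-5))*(-292) = -274 - 15*(-292) = -274 + 4380 = 4106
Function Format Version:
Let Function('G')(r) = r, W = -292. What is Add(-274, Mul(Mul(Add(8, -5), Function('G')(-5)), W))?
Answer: 4106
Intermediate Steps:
Add(-274, Mul(Mul(Add(8, -5), Function('G')(-5)), W)) = Add(-274, Mul(Mul(Add(8, -5), -5), -292)) = Add(-274, Mul(Mul(3, -5), -292)) = Add(-274, Mul(-15, -292)) = Add(-274, 4380) = 4106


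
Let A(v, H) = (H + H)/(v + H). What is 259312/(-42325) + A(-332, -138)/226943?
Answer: -2765903862982/451452036325 ≈ -6.1267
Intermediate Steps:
A(v, H) = 2*H/(H + v) (A(v, H) = (2*H)/(H + v) = 2*H/(H + v))
259312/(-42325) + A(-332, -138)/226943 = 259312/(-42325) + (2*(-138)/(-138 - 332))/226943 = 259312*(-1/42325) + (2*(-138)/(-470))*(1/226943) = -259312/42325 + (2*(-138)*(-1/470))*(1/226943) = -259312/42325 + (138/235)*(1/226943) = -259312/42325 + 138/53331605 = -2765903862982/451452036325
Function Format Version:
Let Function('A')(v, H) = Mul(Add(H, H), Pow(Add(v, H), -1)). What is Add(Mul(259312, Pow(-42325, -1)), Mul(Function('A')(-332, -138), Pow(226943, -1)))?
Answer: Rational(-2765903862982, 451452036325) ≈ -6.1267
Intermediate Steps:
Function('A')(v, H) = Mul(2, H, Pow(Add(H, v), -1)) (Function('A')(v, H) = Mul(Mul(2, H), Pow(Add(H, v), -1)) = Mul(2, H, Pow(Add(H, v), -1)))
Add(Mul(259312, Pow(-42325, -1)), Mul(Function('A')(-332, -138), Pow(226943, -1))) = Add(Mul(259312, Pow(-42325, -1)), Mul(Mul(2, -138, Pow(Add(-138, -332), -1)), Pow(226943, -1))) = Add(Mul(259312, Rational(-1, 42325)), Mul(Mul(2, -138, Pow(-470, -1)), Rational(1, 226943))) = Add(Rational(-259312, 42325), Mul(Mul(2, -138, Rational(-1, 470)), Rational(1, 226943))) = Add(Rational(-259312, 42325), Mul(Rational(138, 235), Rational(1, 226943))) = Add(Rational(-259312, 42325), Rational(138, 53331605)) = Rational(-2765903862982, 451452036325)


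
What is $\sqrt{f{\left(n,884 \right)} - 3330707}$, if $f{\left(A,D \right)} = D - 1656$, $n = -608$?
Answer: $i \sqrt{3331479} \approx 1825.2 i$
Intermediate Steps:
$f{\left(A,D \right)} = -1656 + D$
$\sqrt{f{\left(n,884 \right)} - 3330707} = \sqrt{\left(-1656 + 884\right) - 3330707} = \sqrt{-772 - 3330707} = \sqrt{-3331479} = i \sqrt{3331479}$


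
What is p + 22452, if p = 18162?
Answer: 40614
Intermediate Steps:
p + 22452 = 18162 + 22452 = 40614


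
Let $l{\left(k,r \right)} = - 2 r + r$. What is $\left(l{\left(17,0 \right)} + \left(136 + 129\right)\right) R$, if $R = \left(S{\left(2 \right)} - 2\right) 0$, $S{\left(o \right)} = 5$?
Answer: $0$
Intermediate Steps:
$R = 0$ ($R = \left(5 - 2\right) 0 = 3 \cdot 0 = 0$)
$l{\left(k,r \right)} = - r$
$\left(l{\left(17,0 \right)} + \left(136 + 129\right)\right) R = \left(\left(-1\right) 0 + \left(136 + 129\right)\right) 0 = \left(0 + 265\right) 0 = 265 \cdot 0 = 0$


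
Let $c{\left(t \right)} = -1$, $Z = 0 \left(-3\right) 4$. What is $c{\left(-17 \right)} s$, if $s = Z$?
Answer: $0$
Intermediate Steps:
$Z = 0$ ($Z = 0 \cdot 4 = 0$)
$s = 0$
$c{\left(-17 \right)} s = \left(-1\right) 0 = 0$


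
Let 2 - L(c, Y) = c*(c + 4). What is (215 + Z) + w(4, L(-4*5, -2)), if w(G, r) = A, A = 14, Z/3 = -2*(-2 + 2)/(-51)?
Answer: 229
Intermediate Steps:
L(c, Y) = 2 - c*(4 + c) (L(c, Y) = 2 - c*(c + 4) = 2 - c*(4 + c))
Z = 0 (Z = 3*(-2*(-2 + 2)/(-51)) = 3*(-2*0*(-1/51)) = 3*(0*(-1/51)) = 3*0 = 0)
w(G, r) = 14
(215 + Z) + w(4, L(-4*5, -2)) = (215 + 0) + 14 = 215 + 14 = 229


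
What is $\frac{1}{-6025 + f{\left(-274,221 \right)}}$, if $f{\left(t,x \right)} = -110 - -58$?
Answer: $- \frac{1}{6077} \approx -0.00016455$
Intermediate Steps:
$f{\left(t,x \right)} = -52$ ($f{\left(t,x \right)} = -110 + 58 = -52$)
$\frac{1}{-6025 + f{\left(-274,221 \right)}} = \frac{1}{-6025 - 52} = \frac{1}{-6077} = - \frac{1}{6077}$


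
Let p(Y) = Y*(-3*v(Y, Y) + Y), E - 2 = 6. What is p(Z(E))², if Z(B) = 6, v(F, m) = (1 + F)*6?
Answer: 518400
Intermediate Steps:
E = 8 (E = 2 + 6 = 8)
v(F, m) = 6 + 6*F
p(Y) = Y*(-18 - 17*Y) (p(Y) = Y*(-3*(6 + 6*Y) + Y) = Y*((-18 - 18*Y) + Y) = Y*(-18 - 17*Y))
p(Z(E))² = (6*(-18 - 17*6))² = (6*(-18 - 102))² = (6*(-120))² = (-720)² = 518400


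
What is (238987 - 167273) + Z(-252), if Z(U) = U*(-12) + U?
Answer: 74486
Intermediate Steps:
Z(U) = -11*U (Z(U) = -12*U + U = -11*U)
(238987 - 167273) + Z(-252) = (238987 - 167273) - 11*(-252) = 71714 + 2772 = 74486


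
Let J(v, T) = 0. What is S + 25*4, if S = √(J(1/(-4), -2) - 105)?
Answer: 100 + I*√105 ≈ 100.0 + 10.247*I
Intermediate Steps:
S = I*√105 (S = √(0 - 105) = √(-105) = I*√105 ≈ 10.247*I)
S + 25*4 = I*√105 + 25*4 = I*√105 + 100 = 100 + I*√105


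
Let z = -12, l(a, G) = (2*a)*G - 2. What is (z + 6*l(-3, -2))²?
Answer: 2304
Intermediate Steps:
l(a, G) = -2 + 2*G*a (l(a, G) = 2*G*a - 2 = -2 + 2*G*a)
(z + 6*l(-3, -2))² = (-12 + 6*(-2 + 2*(-2)*(-3)))² = (-12 + 6*(-2 + 12))² = (-12 + 6*10)² = (-12 + 60)² = 48² = 2304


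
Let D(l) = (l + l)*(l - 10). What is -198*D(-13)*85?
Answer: -10064340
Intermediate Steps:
D(l) = 2*l*(-10 + l) (D(l) = (2*l)*(-10 + l) = 2*l*(-10 + l))
-198*D(-13)*85 = -396*(-13)*(-10 - 13)*85 = -396*(-13)*(-23)*85 = -198*598*85 = -118404*85 = -10064340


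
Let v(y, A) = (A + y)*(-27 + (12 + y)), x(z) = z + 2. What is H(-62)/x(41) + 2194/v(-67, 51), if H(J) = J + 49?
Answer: 38643/28208 ≈ 1.3699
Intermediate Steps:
H(J) = 49 + J
x(z) = 2 + z
v(y, A) = (-15 + y)*(A + y) (v(y, A) = (A + y)*(-15 + y) = (-15 + y)*(A + y))
H(-62)/x(41) + 2194/v(-67, 51) = (49 - 62)/(2 + 41) + 2194/((-67)**2 - 15*51 - 15*(-67) + 51*(-67)) = -13/43 + 2194/(4489 - 765 + 1005 - 3417) = -13*1/43 + 2194/1312 = -13/43 + 2194*(1/1312) = -13/43 + 1097/656 = 38643/28208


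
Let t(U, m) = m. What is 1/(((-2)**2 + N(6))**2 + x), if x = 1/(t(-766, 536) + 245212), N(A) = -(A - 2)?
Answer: 245748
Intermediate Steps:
N(A) = 2 - A (N(A) = -(-2 + A) = 2 - A)
x = 1/245748 (x = 1/(536 + 245212) = 1/245748 ≈ 4.0692e-6)
1/(((-2)**2 + N(6))**2 + x) = 1/(((-2)**2 + (2 - 1*6))**2 + 1/245748) = 1/((4 + (2 - 6))**2 + 1/245748) = 1/((4 - 4)**2 + 1/245748) = 1/(0**2 + 1/245748) = 1/(0 + 1/245748) = 1/(1/245748) = 245748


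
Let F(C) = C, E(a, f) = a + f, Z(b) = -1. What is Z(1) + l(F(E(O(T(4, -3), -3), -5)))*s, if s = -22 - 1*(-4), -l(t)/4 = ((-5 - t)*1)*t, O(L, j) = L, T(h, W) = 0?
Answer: -1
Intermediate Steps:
l(t) = -4*t*(-5 - t) (l(t) = -4*(-5 - t)*1*t = -4*(-5 - t)*t = -4*t*(-5 - t))
s = -18 (s = -22 + 4 = -18)
Z(1) + l(F(E(O(T(4, -3), -3), -5)))*s = -1 + (4*(0 - 5)*(5 + (0 - 5)))*(-18) = -1 + (4*(-5)*(5 - 5))*(-18) = -1 + (4*(-5)*0)*(-18) = -1 + 0*(-18) = -1 + 0 = -1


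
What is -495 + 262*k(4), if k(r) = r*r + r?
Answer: 4745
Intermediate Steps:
k(r) = r + r² (k(r) = r² + r = r + r²)
-495 + 262*k(4) = -495 + 262*(4*(1 + 4)) = -495 + 262*(4*5) = -495 + 262*20 = -495 + 5240 = 4745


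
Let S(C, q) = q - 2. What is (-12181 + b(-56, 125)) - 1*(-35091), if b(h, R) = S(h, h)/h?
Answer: 641509/28 ≈ 22911.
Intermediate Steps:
S(C, q) = -2 + q
b(h, R) = (-2 + h)/h
(-12181 + b(-56, 125)) - 1*(-35091) = (-12181 + (-2 - 56)/(-56)) - 1*(-35091) = (-12181 - 1/56*(-58)) + 35091 = (-12181 + 29/28) + 35091 = -341039/28 + 35091 = 641509/28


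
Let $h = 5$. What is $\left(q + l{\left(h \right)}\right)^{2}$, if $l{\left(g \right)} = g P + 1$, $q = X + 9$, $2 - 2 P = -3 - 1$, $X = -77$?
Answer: $2704$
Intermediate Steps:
$P = 3$ ($P = 1 - \frac{-3 - 1}{2} = 1 - -2 = 1 + 2 = 3$)
$q = -68$ ($q = -77 + 9 = -68$)
$l{\left(g \right)} = 1 + 3 g$ ($l{\left(g \right)} = g 3 + 1 = 3 g + 1 = 1 + 3 g$)
$\left(q + l{\left(h \right)}\right)^{2} = \left(-68 + \left(1 + 3 \cdot 5\right)\right)^{2} = \left(-68 + \left(1 + 15\right)\right)^{2} = \left(-68 + 16\right)^{2} = \left(-52\right)^{2} = 2704$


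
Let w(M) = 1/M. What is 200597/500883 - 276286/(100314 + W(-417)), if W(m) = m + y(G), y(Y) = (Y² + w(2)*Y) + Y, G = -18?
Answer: -19714724120/8364245217 ≈ -2.3570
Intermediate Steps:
w(M) = 1/M
y(Y) = Y² + 3*Y/2 (y(Y) = (Y² + Y/2) + Y = Y² + 3*Y/2)
W(m) = 297 + m (W(m) = m + (½)*(-18)*(3 + 2*(-18)) = m + (½)*(-18)*(3 - 36) = m + (½)*(-18)*(-33) = m + 297 = 297 + m)
200597/500883 - 276286/(100314 + W(-417)) = 200597/500883 - 276286/(100314 + (297 - 417)) = 200597*(1/500883) - 276286/(100314 - 120) = 200597/500883 - 276286/100194 = 200597/500883 - 276286*1/100194 = 200597/500883 - 138143/50097 = -19714724120/8364245217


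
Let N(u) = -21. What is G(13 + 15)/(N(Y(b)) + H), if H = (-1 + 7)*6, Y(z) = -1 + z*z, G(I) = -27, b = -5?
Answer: -9/5 ≈ -1.8000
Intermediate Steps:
Y(z) = -1 + z²
H = 36 (H = 6*6 = 36)
G(13 + 15)/(N(Y(b)) + H) = -27/(-21 + 36) = -27/15 = -27*1/15 = -9/5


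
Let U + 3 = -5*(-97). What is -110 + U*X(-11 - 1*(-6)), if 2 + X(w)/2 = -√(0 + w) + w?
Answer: -6858 - 964*I*√5 ≈ -6858.0 - 2155.6*I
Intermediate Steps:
U = 482 (U = -3 - 5*(-97) = -3 + 485 = 482)
X(w) = -4 - 2*√w + 2*w (X(w) = -4 + 2*(-√(0 + w) + w) = -4 + 2*(-√w + w) = -4 + 2*(w - √w) = -4 + (-2*√w + 2*w) = -4 - 2*√w + 2*w)
-110 + U*X(-11 - 1*(-6)) = -110 + 482*(-4 - 2*√(-11 - 1*(-6)) + 2*(-11 - 1*(-6))) = -110 + 482*(-4 - 2*√(-11 + 6) + 2*(-11 + 6)) = -110 + 482*(-4 - 2*I*√5 + 2*(-5)) = -110 + 482*(-4 - 2*I*√5 - 10) = -110 + 482*(-14 - 2*I*√5) = -110 + (-6748 - 964*I*√5) = -6858 - 964*I*√5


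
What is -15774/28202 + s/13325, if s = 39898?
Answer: 1914257/786175 ≈ 2.4349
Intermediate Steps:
-15774/28202 + s/13325 = -15774/28202 + 39898/13325 = -15774*1/28202 + 39898*(1/13325) = -33/59 + 39898/13325 = 1914257/786175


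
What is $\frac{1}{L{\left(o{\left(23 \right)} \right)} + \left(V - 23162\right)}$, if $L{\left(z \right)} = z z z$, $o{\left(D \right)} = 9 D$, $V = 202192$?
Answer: $\frac{1}{9048773} \approx 1.1051 \cdot 10^{-7}$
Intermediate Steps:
$L{\left(z \right)} = z^{3}$ ($L{\left(z \right)} = z^{2} z = z^{3}$)
$\frac{1}{L{\left(o{\left(23 \right)} \right)} + \left(V - 23162\right)} = \frac{1}{\left(9 \cdot 23\right)^{3} + \left(202192 - 23162\right)} = \frac{1}{207^{3} + 179030} = \frac{1}{8869743 + 179030} = \frac{1}{9048773}$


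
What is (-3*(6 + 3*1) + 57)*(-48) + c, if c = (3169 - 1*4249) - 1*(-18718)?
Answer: 16198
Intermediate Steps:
c = 17638 (c = (3169 - 4249) + 18718 = -1080 + 18718 = 17638)
(-3*(6 + 3*1) + 57)*(-48) + c = (-3*(6 + 3*1) + 57)*(-48) + 17638 = (-3*(6 + 3) + 57)*(-48) + 17638 = (-3*9 + 57)*(-48) + 17638 = (-27 + 57)*(-48) + 17638 = 30*(-48) + 17638 = -1440 + 17638 = 16198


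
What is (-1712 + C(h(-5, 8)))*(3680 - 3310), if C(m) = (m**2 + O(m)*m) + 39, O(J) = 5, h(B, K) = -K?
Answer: -610130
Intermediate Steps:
C(m) = 39 + m**2 + 5*m (C(m) = (m**2 + 5*m) + 39 = 39 + m**2 + 5*m)
(-1712 + C(h(-5, 8)))*(3680 - 3310) = (-1712 + (39 + (-1*8)**2 + 5*(-1*8)))*(3680 - 3310) = (-1712 + (39 + (-8)**2 + 5*(-8)))*370 = (-1712 + (39 + 64 - 40))*370 = (-1712 + 63)*370 = -1649*370 = -610130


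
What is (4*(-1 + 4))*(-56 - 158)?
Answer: -2568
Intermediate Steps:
(4*(-1 + 4))*(-56 - 158) = (4*3)*(-214) = 12*(-214) = -2568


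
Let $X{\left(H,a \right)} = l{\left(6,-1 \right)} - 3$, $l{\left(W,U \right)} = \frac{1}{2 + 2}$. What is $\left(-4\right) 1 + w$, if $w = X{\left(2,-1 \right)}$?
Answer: $- \frac{27}{4} \approx -6.75$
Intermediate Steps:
$l{\left(W,U \right)} = \frac{1}{4}$
$X{\left(H,a \right)} = - \frac{11}{4}$ ($X{\left(H,a \right)} = \frac{1}{4} - 3 = - \frac{11}{4}$)
$w = - \frac{11}{4} \approx -2.75$
$\left(-4\right) 1 + w = \left(-4\right) 1 - \frac{11}{4} = -4 - \frac{11}{4} = - \frac{27}{4}$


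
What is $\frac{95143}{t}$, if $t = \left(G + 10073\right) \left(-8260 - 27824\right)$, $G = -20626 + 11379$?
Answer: $- \frac{95143}{29805384} \approx -0.0031921$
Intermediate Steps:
$G = -9247$
$t = -29805384$ ($t = \left(-9247 + 10073\right) \left(-8260 - 27824\right) = 826 \left(-36084\right) = -29805384$)
$\frac{95143}{t} = \frac{95143}{-29805384} = 95143 \left(- \frac{1}{29805384}\right) = - \frac{95143}{29805384}$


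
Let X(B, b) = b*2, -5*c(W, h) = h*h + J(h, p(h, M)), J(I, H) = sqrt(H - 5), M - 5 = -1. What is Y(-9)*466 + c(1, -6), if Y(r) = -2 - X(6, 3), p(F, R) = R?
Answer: -18676/5 - I/5 ≈ -3735.2 - 0.2*I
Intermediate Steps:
M = 4 (M = 5 - 1 = 4)
J(I, H) = sqrt(-5 + H)
c(W, h) = -I/5 - h**2/5 (c(W, h) = -(h*h + sqrt(-5 + 4))/5 = -(h**2 + sqrt(-1))/5 = -(h**2 + I)/5 = -(I + h**2)/5 = -I/5 - h**2/5)
X(B, b) = 2*b
Y(r) = -8 (Y(r) = -2 - 2*3 = -2 - 1*6 = -2 - 6 = -8)
Y(-9)*466 + c(1, -6) = -8*466 + (-I/5 - 1/5*(-6)**2) = -3728 + (-I/5 - 1/5*36) = -3728 + (-I/5 - 36/5) = -3728 + (-36/5 - I/5) = -18676/5 - I/5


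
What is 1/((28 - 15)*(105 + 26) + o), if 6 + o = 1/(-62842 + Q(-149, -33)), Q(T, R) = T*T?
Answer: 40641/68967776 ≈ 0.00058927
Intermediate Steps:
Q(T, R) = T²
o = -243847/40641 (o = -6 + 1/(-62842 + (-149)²) = -6 + 1/(-62842 + 22201) = -6 + 1/(-40641) = -6 - 1/40641 = -243847/40641 ≈ -6.0000)
1/((28 - 15)*(105 + 26) + o) = 1/((28 - 15)*(105 + 26) - 243847/40641) = 1/(13*131 - 243847/40641) = 1/(1703 - 243847/40641) = 1/(68967776/40641) = 40641/68967776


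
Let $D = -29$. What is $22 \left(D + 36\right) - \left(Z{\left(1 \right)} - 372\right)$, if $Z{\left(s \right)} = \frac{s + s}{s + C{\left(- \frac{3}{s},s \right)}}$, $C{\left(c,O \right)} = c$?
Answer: $527$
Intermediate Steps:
$Z{\left(s \right)} = \frac{2 s}{s - \frac{3}{s}}$ ($Z{\left(s \right)} = \frac{s + s}{s - \frac{3}{s}} = \frac{2 s}{s - \frac{3}{s}}$)
$22 \left(D + 36\right) - \left(Z{\left(1 \right)} - 372\right) = 22 \left(-29 + 36\right) - \left(\frac{2 \cdot 1^{2}}{-3 + 1^{2}} - 372\right) = 22 \cdot 7 - \left(2 \cdot 1 \frac{1}{-3 + 1} - 372\right) = 154 - \left(2 \cdot 1 \frac{1}{-2} - 372\right) = 154 - \left(2 \cdot 1 \left(- \frac{1}{2}\right) - 372\right) = 154 - \left(-1 - 372\right) = 154 - -373 = 154 + 373 = 527$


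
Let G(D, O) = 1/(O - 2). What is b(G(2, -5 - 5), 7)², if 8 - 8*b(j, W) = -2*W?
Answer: 121/16 ≈ 7.5625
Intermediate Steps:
G(D, O) = 1/(-2 + O)
b(j, W) = 1 + W/4 (b(j, W) = 1 - (-1)*W/4 = 1 + W/4)
b(G(2, -5 - 5), 7)² = (1 + (¼)*7)² = (1 + 7/4)² = (11/4)² = 121/16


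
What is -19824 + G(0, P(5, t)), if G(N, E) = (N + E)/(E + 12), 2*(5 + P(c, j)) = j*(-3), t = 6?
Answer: -19817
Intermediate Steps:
P(c, j) = -5 - 3*j/2 (P(c, j) = -5 + (j*(-3))/2 = -5 + (-3*j)/2 = -5 - 3*j/2)
G(N, E) = (E + N)/(12 + E)
-19824 + G(0, P(5, t)) = -19824 + ((-5 - 3/2*6) + 0)/(12 + (-5 - 3/2*6)) = -19824 + ((-5 - 9) + 0)/(12 + (-5 - 9)) = -19824 + (-14 + 0)/(12 - 14) = -19824 - 14/(-2) = -19824 - ½*(-14) = -19824 + 7 = -19817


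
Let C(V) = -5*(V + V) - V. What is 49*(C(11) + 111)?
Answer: -490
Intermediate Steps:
C(V) = -11*V (C(V) = -10*V - V = -11*V)
49*(C(11) + 111) = 49*(-11*11 + 111) = 49*(-121 + 111) = 49*(-10) = -490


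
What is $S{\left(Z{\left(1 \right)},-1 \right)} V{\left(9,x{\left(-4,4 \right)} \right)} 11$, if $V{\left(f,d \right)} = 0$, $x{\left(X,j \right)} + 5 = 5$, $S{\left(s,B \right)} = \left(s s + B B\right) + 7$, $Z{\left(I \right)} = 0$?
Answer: $0$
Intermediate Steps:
$S{\left(s,B \right)} = 7 + B^{2} + s^{2}$ ($S{\left(s,B \right)} = \left(s^{2} + B^{2}\right) + 7 = \left(B^{2} + s^{2}\right) + 7 = 7 + B^{2} + s^{2}$)
$x{\left(X,j \right)} = 0$ ($x{\left(X,j \right)} = -5 + 5 = 0$)
$S{\left(Z{\left(1 \right)},-1 \right)} V{\left(9,x{\left(-4,4 \right)} \right)} 11 = \left(7 + \left(-1\right)^{2} + 0^{2}\right) 0 \cdot 11 = \left(7 + 1 + 0\right) 0 \cdot 11 = 8 \cdot 0 \cdot 11 = 0 \cdot 11 = 0$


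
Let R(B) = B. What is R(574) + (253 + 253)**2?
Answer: 256610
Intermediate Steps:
R(574) + (253 + 253)**2 = 574 + (253 + 253)**2 = 574 + 506**2 = 574 + 256036 = 256610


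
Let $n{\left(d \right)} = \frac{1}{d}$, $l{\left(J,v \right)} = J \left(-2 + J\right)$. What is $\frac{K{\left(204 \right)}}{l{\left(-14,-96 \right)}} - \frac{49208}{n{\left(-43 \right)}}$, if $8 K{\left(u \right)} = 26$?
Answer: $\frac{1895885837}{896} \approx 2.1159 \cdot 10^{6}$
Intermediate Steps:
$K{\left(u \right)} = \frac{13}{4}$ ($K{\left(u \right)} = \frac{1}{8} \cdot 26 = \frac{13}{4}$)
$\frac{K{\left(204 \right)}}{l{\left(-14,-96 \right)}} - \frac{49208}{n{\left(-43 \right)}} = \frac{13}{4 \left(- 14 \left(-2 - 14\right)\right)} - \frac{49208}{\frac{1}{-43}} = \frac{13}{4 \left(\left(-14\right) \left(-16\right)\right)} - \frac{49208}{- \frac{1}{43}} = \frac{13}{4 \cdot 224} - -2115944 = \frac{13}{4} \cdot \frac{1}{224} + 2115944 = \frac{13}{896} + 2115944 = \frac{1895885837}{896}$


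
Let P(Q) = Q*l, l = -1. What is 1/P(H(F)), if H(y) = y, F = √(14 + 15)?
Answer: -√29/29 ≈ -0.18570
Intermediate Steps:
F = √29 ≈ 5.3852
P(Q) = -Q (P(Q) = Q*(-1) = -Q)
1/P(H(F)) = 1/(-√29) = -√29/29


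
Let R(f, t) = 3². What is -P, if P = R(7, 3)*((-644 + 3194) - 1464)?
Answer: -9774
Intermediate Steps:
R(f, t) = 9
P = 9774 (P = 9*((-644 + 3194) - 1464) = 9*(2550 - 1464) = 9*1086 = 9774)
-P = -1*9774 = -9774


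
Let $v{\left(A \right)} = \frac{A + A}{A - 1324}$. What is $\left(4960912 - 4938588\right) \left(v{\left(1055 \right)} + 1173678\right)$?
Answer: $\frac{7048072380128}{269} \approx 2.6201 \cdot 10^{10}$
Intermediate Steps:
$v{\left(A \right)} = \frac{2 A}{-1324 + A}$
$\left(4960912 - 4938588\right) \left(v{\left(1055 \right)} + 1173678\right) = \left(4960912 - 4938588\right) \left(2 \cdot 1055 \frac{1}{-1324 + 1055} + 1173678\right) = 22324 \left(2 \cdot 1055 \frac{1}{-269} + 1173678\right) = 22324 \left(2 \cdot 1055 \left(- \frac{1}{269}\right) + 1173678\right) = 22324 \left(- \frac{2110}{269} + 1173678\right) = 22324 \cdot \frac{315717272}{269} = \frac{7048072380128}{269}$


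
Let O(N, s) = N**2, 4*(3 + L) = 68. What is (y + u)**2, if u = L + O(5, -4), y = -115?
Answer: 5776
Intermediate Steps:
L = 14 (L = -3 + (1/4)*68 = -3 + 17 = 14)
u = 39 (u = 14 + 5**2 = 14 + 25 = 39)
(y + u)**2 = (-115 + 39)**2 = (-76)**2 = 5776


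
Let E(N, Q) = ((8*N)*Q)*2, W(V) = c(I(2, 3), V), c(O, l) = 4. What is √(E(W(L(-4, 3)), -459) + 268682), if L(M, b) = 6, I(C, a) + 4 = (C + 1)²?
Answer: √239306 ≈ 489.19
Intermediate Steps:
I(C, a) = -4 + (1 + C)² (I(C, a) = -4 + (C + 1)² = -4 + (1 + C)²)
W(V) = 4
E(N, Q) = 16*N*Q (E(N, Q) = (8*N*Q)*2 = 16*N*Q)
√(E(W(L(-4, 3)), -459) + 268682) = √(16*4*(-459) + 268682) = √(-29376 + 268682) = √239306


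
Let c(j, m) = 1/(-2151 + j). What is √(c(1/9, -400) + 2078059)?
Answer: 13*√4607784294766/19358 ≈ 1441.5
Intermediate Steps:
√(c(1/9, -400) + 2078059) = √(1/(-2151 + 1/9) + 2078059) = √(1/(-2151 + ⅑) + 2078059) = √(1/(-19358/9) + 2078059) = √(-9/19358 + 2078059) = √(40227066113/19358) = 13*√4607784294766/19358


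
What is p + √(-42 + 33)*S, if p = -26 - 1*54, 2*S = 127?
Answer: -80 + 381*I/2 ≈ -80.0 + 190.5*I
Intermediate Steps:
S = 127/2 (S = (½)*127 = 127/2 ≈ 63.500)
p = -80 (p = -26 - 54 = -80)
p + √(-42 + 33)*S = -80 + √(-42 + 33)*(127/2) = -80 + √(-9)*(127/2) = -80 + (3*I)*(127/2) = -80 + 381*I/2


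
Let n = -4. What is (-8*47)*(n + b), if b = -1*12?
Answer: 6016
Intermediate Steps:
b = -12
(-8*47)*(n + b) = (-8*47)*(-4 - 12) = -376*(-16) = 6016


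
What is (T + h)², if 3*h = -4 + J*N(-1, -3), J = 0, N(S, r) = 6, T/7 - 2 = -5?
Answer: 4489/9 ≈ 498.78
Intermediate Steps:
T = -21 (T = 14 + 7*(-5) = 14 - 35 = -21)
h = -4/3 (h = (-4 + 0*6)/3 = (-4 + 0)/3 = (⅓)*(-4) = -4/3 ≈ -1.3333)
(T + h)² = (-21 - 4/3)² = (-67/3)² = 4489/9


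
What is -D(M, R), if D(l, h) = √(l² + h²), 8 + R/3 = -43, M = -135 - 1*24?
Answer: -3*√5410 ≈ -220.66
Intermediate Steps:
M = -159 (M = -135 - 24 = -159)
R = -153 (R = -24 + 3*(-43) = -24 - 129 = -153)
D(l, h) = √(h² + l²)
-D(M, R) = -√((-153)² + (-159)²) = -√(23409 + 25281) = -√48690 = -3*√5410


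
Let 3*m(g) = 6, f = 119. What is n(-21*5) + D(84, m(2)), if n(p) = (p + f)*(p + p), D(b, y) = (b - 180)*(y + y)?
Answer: -3324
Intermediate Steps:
m(g) = 2 (m(g) = (1/3)*6 = 2)
D(b, y) = 2*y*(-180 + b) (D(b, y) = (-180 + b)*(2*y) = 2*y*(-180 + b))
n(p) = 2*p*(119 + p) (n(p) = (p + 119)*(p + p) = (119 + p)*(2*p) = 2*p*(119 + p))
n(-21*5) + D(84, m(2)) = 2*(-21*5)*(119 - 21*5) + 2*2*(-180 + 84) = 2*(-105)*(119 - 105) + 2*2*(-96) = 2*(-105)*14 - 384 = -2940 - 384 = -3324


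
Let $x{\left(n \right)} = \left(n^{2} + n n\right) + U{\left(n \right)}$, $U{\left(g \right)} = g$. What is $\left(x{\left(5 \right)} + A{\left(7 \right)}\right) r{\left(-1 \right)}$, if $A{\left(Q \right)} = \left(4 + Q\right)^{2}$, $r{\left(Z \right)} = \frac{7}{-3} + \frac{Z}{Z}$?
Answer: $- \frac{704}{3} \approx -234.67$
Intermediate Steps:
$r{\left(Z \right)} = - \frac{4}{3}$ ($r{\left(Z \right)} = 7 \left(- \frac{1}{3}\right) + 1 = - \frac{7}{3} + 1 = - \frac{4}{3}$)
$x{\left(n \right)} = n + 2 n^{2}$ ($x{\left(n \right)} = \left(n^{2} + n n\right) + n = \left(n^{2} + n^{2}\right) + n = 2 n^{2} + n = n + 2 n^{2}$)
$\left(x{\left(5 \right)} + A{\left(7 \right)}\right) r{\left(-1 \right)} = \left(5 \left(1 + 2 \cdot 5\right) + \left(4 + 7\right)^{2}\right) \left(- \frac{4}{3}\right) = \left(5 \left(1 + 10\right) + 11^{2}\right) \left(- \frac{4}{3}\right) = \left(5 \cdot 11 + 121\right) \left(- \frac{4}{3}\right) = \left(55 + 121\right) \left(- \frac{4}{3}\right) = 176 \left(- \frac{4}{3}\right) = - \frac{704}{3}$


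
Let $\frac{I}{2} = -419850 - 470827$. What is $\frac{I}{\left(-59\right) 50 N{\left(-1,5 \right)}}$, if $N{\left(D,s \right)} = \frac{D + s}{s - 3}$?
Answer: $\frac{890677}{2950} \approx 301.92$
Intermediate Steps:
$N{\left(D,s \right)} = \frac{D + s}{-3 + s}$
$I = -1781354$ ($I = 2 \left(-419850 - 470827\right) = 2 \left(-890677\right) = -1781354$)
$\frac{I}{\left(-59\right) 50 N{\left(-1,5 \right)}} = - \frac{1781354}{\left(-59\right) 50 \frac{-1 + 5}{-3 + 5}} = - \frac{1781354}{\left(-2950\right) \frac{1}{2} \cdot 4} = - \frac{1781354}{\left(-2950\right) 2} = - \frac{1781354}{-5900} = \left(-1781354\right) \left(- \frac{1}{5900}\right) = \frac{890677}{2950}$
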